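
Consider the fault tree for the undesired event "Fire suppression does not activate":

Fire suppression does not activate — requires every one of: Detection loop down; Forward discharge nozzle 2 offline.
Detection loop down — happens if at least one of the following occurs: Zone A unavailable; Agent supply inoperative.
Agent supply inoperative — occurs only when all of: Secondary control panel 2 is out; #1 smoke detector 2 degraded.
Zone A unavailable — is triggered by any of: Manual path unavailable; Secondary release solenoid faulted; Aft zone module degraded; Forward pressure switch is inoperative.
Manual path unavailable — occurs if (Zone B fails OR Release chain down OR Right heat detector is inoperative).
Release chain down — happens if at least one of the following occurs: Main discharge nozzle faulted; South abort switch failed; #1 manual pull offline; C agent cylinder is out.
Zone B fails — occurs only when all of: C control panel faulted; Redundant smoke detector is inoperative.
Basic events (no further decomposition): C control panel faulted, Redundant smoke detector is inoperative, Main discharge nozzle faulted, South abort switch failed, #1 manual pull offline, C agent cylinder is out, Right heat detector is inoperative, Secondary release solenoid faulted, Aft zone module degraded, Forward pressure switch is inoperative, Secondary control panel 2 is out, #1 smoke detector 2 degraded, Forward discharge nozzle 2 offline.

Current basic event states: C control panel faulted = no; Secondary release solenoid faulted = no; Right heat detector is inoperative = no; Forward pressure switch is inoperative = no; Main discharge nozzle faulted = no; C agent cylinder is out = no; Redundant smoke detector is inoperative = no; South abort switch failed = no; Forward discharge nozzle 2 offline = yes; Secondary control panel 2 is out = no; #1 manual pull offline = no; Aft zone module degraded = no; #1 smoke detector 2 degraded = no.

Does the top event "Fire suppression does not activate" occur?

No

Zone B fails [AND]: C control panel faulted=not, Redundant smoke detector is inoperative=not → not all inputs occur → does not occur.
Release chain down [OR]: Main discharge nozzle faulted=not, South abort switch failed=not, #1 manual pull offline=not, C agent cylinder is out=not → no input occurs → does not occur.
Manual path unavailable [OR]: Zone B fails=not, Release chain down=not, Right heat detector is inoperative=not → no input occurs → does not occur.
Zone A unavailable [OR]: Manual path unavailable=not, Secondary release solenoid faulted=not, Aft zone module degraded=not, Forward pressure switch is inoperative=not → no input occurs → does not occur.
Agent supply inoperative [AND]: Secondary control panel 2 is out=not, #1 smoke detector 2 degraded=not → not all inputs occur → does not occur.
Detection loop down [OR]: Zone A unavailable=not, Agent supply inoperative=not → no input occurs → does not occur.
Fire suppression does not activate [AND]: Detection loop down=not, Forward discharge nozzle 2 offline=occurs → not all inputs occur → does not occur.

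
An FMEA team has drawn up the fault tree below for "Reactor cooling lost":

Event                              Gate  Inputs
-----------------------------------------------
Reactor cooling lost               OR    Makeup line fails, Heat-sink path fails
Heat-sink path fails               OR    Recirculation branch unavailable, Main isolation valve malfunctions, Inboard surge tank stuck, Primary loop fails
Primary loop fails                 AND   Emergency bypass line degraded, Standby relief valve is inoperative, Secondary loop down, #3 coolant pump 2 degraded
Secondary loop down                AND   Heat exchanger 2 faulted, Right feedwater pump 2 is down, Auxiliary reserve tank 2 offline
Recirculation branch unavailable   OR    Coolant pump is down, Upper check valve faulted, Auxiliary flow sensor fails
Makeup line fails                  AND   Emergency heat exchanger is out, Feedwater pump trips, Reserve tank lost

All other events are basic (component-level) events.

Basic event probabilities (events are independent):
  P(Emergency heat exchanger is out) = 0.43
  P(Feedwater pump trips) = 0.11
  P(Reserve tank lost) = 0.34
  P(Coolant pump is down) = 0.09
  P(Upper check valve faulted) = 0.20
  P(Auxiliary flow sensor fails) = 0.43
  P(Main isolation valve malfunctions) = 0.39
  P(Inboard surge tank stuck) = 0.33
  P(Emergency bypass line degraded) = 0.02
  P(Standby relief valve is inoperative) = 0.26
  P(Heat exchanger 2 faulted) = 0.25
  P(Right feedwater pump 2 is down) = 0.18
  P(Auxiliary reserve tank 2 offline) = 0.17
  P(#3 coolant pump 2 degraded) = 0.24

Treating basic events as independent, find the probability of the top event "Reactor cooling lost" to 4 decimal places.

P(Makeup line fails) [AND] = 0.43 × 0.11 × 0.34 = 0.016082
P(Recirculation branch unavailable) [OR] = 1 − (1−0.09) × (1−0.20) × (1−0.43) = 0.585040
P(Secondary loop down) [AND] = 0.25 × 0.18 × 0.17 = 0.007650
P(Primary loop fails) [AND] = 0.02 × 0.26 × 0.007650 × 0.24 = 0.000010
P(Heat-sink path fails) [OR] = 1 − (1−0.585040) × (1−0.39) × (1−0.33) × (1−0.000010) = 0.830408
P(Reactor cooling lost) [OR] = 1 − (1−0.016082) × (1−0.830408) = 0.833135
Rounded to 4 decimal places: P(Reactor cooling lost) ≈ 0.8331.

0.8331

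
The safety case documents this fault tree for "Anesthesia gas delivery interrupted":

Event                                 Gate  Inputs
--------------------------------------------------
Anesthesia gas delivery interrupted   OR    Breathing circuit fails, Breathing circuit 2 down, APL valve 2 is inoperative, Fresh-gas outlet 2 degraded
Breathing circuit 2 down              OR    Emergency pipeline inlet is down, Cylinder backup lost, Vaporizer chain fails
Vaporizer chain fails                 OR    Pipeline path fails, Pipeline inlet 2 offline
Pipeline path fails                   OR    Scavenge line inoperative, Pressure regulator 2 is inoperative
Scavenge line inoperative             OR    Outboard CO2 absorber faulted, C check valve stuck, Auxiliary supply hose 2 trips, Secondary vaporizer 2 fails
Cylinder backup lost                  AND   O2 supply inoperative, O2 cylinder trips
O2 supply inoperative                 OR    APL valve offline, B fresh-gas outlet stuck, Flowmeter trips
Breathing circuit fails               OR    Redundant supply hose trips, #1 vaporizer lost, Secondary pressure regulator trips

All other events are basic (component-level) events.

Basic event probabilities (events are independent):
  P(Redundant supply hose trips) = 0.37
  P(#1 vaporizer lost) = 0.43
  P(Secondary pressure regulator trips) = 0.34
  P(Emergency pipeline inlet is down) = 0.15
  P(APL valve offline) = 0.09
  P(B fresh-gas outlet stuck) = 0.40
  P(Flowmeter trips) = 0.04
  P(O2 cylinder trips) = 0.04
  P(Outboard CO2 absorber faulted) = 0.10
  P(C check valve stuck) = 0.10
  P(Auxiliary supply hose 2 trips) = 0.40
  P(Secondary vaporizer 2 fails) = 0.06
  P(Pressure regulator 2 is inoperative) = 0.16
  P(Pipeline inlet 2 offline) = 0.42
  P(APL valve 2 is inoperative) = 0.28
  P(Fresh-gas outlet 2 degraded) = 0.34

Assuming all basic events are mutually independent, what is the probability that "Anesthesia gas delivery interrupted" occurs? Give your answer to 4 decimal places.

P(Breathing circuit fails) [OR] = 1 − (1−0.37) × (1−0.43) × (1−0.34) = 0.762994
P(O2 supply inoperative) [OR] = 1 − (1−0.09) × (1−0.40) × (1−0.04) = 0.475840
P(Cylinder backup lost) [AND] = 0.475840 × 0.04 = 0.019034
P(Scavenge line inoperative) [OR] = 1 − (1−0.10) × (1−0.10) × (1−0.40) × (1−0.06) = 0.543160
P(Pipeline path fails) [OR] = 1 − (1−0.543160) × (1−0.16) = 0.616254
P(Vaporizer chain fails) [OR] = 1 − (1−0.616254) × (1−0.42) = 0.777427
P(Breathing circuit 2 down) [OR] = 1 − (1−0.15) × (1−0.019034) × (1−0.777427) = 0.814414
P(Anesthesia gas delivery interrupted) [OR] = 1 − (1−0.762994) × (1−0.814414) × (1−0.28) × (1−0.34) = 0.979098
Rounded to 4 decimal places: P(Anesthesia gas delivery interrupted) ≈ 0.9791.

0.9791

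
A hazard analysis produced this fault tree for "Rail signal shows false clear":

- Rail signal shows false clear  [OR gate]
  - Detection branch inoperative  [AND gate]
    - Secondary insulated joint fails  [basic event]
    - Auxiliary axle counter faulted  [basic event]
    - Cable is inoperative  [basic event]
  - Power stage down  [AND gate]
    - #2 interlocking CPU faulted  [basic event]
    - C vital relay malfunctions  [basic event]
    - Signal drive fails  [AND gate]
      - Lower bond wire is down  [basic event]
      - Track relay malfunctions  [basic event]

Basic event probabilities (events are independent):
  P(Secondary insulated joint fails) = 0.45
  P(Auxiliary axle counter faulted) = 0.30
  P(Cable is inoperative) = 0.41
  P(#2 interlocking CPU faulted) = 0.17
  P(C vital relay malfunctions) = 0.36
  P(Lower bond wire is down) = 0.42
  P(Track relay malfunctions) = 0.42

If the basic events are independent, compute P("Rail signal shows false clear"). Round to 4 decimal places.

0.0655

P(Detection branch inoperative) [AND] = 0.45 × 0.30 × 0.41 = 0.055350
P(Signal drive fails) [AND] = 0.42 × 0.42 = 0.176400
P(Power stage down) [AND] = 0.17 × 0.36 × 0.176400 = 0.010796
P(Rail signal shows false clear) [OR] = 1 − (1−0.055350) × (1−0.010796) = 0.065548
Rounded to 4 decimal places: P(Rail signal shows false clear) ≈ 0.0655.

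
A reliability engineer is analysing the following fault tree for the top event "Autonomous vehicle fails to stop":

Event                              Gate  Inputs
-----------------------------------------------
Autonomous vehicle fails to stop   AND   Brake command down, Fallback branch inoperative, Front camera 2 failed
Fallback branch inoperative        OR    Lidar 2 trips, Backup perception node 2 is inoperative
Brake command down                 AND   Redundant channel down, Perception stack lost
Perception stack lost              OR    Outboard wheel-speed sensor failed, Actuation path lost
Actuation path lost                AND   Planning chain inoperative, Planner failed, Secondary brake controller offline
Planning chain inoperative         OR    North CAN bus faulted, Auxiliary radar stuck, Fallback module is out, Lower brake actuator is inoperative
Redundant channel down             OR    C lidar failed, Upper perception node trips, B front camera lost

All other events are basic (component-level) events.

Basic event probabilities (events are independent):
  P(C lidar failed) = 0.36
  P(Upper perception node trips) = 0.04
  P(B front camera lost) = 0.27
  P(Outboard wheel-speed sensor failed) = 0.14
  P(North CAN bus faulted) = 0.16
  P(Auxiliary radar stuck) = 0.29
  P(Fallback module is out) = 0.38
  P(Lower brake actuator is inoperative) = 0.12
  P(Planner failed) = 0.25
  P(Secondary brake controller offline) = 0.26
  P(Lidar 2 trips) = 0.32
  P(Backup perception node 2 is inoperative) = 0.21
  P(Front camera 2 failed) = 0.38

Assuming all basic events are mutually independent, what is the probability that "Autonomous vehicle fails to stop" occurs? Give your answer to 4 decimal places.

0.0172

P(Redundant channel down) [OR] = 1 − (1−0.36) × (1−0.04) × (1−0.27) = 0.551488
P(Planning chain inoperative) [OR] = 1 − (1−0.16) × (1−0.29) × (1−0.38) × (1−0.12) = 0.674604
P(Actuation path lost) [AND] = 0.674604 × 0.25 × 0.26 = 0.043849
P(Perception stack lost) [OR] = 1 − (1−0.14) × (1−0.043849) = 0.177710
P(Brake command down) [AND] = 0.551488 × 0.177710 = 0.098005
P(Fallback branch inoperative) [OR] = 1 − (1−0.32) × (1−0.21) = 0.462800
P(Autonomous vehicle fails to stop) [AND] = 0.098005 × 0.462800 × 0.38 = 0.017236
Rounded to 4 decimal places: P(Autonomous vehicle fails to stop) ≈ 0.0172.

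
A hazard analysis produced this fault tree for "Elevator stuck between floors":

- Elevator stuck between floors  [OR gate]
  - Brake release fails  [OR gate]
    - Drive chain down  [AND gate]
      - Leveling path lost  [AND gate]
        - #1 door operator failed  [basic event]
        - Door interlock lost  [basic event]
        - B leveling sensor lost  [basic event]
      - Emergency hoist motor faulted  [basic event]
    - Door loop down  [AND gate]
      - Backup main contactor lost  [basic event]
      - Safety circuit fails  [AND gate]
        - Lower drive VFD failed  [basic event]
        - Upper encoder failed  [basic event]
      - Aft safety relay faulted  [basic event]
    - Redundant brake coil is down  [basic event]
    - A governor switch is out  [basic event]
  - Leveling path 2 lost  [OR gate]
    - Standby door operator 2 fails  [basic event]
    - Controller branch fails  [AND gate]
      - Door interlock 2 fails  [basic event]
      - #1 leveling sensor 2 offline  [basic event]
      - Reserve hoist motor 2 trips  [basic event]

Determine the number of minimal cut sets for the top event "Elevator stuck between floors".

6

Leveling path lost [AND]: one cut set from each child combined → 1 × 1 × 1 = 1 cut set(s).
Drive chain down [AND]: one cut set from each child combined → 1 × 1 = 1 cut set(s).
Safety circuit fails [AND]: one cut set from each child combined → 1 × 1 = 1 cut set(s).
Door loop down [AND]: one cut set from each child combined → 1 × 1 × 1 = 1 cut set(s).
Brake release fails [OR]: union of children's cut sets → 4 cut set(s).
Controller branch fails [AND]: one cut set from each child combined → 1 × 1 × 1 = 1 cut set(s).
Leveling path 2 lost [OR]: union of children's cut sets → 2 cut set(s).
Elevator stuck between floors [OR]: union of children's cut sets → 6 cut set(s).
Minimal cut sets: {#1 door operator failed, B leveling sensor lost, Door interlock lost, Emergency hoist motor faulted}; {Aft safety relay faulted, Backup main contactor lost, Lower drive VFD failed, Upper encoder failed}; {Redundant brake coil is down}; {A governor switch is out}; {Standby door operator 2 fails}; {#1 leveling sensor 2 offline, Door interlock 2 fails, Reserve hoist motor 2 trips}.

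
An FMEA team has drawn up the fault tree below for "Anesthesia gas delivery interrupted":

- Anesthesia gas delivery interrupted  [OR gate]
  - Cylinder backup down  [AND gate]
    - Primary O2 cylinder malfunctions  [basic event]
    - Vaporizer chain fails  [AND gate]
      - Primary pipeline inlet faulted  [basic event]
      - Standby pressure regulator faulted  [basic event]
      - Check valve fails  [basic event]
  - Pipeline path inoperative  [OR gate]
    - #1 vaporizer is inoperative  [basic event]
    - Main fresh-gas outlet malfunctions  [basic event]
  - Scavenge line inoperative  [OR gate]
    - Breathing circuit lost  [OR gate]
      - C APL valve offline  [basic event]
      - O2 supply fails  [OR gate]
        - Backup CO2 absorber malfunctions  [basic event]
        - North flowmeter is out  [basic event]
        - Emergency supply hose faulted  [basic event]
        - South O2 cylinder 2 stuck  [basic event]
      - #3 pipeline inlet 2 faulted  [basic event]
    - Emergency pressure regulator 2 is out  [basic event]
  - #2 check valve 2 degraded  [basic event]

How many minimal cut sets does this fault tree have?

11

Vaporizer chain fails [AND]: one cut set from each child combined → 1 × 1 × 1 = 1 cut set(s).
Cylinder backup down [AND]: one cut set from each child combined → 1 × 1 = 1 cut set(s).
Pipeline path inoperative [OR]: union of children's cut sets → 2 cut set(s).
O2 supply fails [OR]: union of children's cut sets → 4 cut set(s).
Breathing circuit lost [OR]: union of children's cut sets → 6 cut set(s).
Scavenge line inoperative [OR]: union of children's cut sets → 7 cut set(s).
Anesthesia gas delivery interrupted [OR]: union of children's cut sets → 11 cut set(s).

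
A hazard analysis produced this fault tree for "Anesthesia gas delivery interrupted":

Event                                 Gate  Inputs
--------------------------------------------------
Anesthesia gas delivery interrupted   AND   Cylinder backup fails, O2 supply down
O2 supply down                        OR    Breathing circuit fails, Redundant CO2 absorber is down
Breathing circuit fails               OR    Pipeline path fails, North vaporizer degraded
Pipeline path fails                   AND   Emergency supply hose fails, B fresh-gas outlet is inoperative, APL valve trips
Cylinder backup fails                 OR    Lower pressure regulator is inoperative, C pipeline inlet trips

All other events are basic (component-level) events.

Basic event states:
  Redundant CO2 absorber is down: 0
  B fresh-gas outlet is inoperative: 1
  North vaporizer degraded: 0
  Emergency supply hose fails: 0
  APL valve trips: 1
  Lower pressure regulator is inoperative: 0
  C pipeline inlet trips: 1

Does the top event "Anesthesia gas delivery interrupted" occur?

No

Cylinder backup fails [OR]: Lower pressure regulator is inoperative=not, C pipeline inlet trips=occurs → at least one input occurs → occurs.
Pipeline path fails [AND]: Emergency supply hose fails=not, B fresh-gas outlet is inoperative=occurs, APL valve trips=occurs → not all inputs occur → does not occur.
Breathing circuit fails [OR]: Pipeline path fails=not, North vaporizer degraded=not → no input occurs → does not occur.
O2 supply down [OR]: Breathing circuit fails=not, Redundant CO2 absorber is down=not → no input occurs → does not occur.
Anesthesia gas delivery interrupted [AND]: Cylinder backup fails=occurs, O2 supply down=not → not all inputs occur → does not occur.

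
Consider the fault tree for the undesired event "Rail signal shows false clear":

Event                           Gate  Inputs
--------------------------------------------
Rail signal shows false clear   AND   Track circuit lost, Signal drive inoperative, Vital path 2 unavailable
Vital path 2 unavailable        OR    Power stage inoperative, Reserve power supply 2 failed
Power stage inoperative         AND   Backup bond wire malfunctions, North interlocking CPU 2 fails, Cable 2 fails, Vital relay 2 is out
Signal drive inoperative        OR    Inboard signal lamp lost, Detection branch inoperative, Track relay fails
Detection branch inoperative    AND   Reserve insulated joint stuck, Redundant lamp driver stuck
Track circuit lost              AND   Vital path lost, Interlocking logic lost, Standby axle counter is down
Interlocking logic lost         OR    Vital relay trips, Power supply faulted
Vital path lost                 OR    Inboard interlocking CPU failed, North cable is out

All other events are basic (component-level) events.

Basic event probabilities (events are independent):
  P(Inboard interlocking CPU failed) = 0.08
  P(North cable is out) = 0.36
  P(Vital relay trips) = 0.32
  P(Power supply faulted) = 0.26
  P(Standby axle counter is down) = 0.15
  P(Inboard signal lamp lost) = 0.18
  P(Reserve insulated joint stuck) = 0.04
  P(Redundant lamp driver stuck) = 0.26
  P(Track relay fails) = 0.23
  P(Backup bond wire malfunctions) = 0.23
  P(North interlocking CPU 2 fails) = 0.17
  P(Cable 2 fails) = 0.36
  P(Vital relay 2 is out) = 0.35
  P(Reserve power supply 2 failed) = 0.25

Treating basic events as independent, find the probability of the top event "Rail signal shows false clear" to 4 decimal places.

0.0029

P(Vital path lost) [OR] = 1 − (1−0.08) × (1−0.36) = 0.411200
P(Interlocking logic lost) [OR] = 1 − (1−0.32) × (1−0.26) = 0.496800
P(Track circuit lost) [AND] = 0.411200 × 0.496800 × 0.15 = 0.030643
P(Detection branch inoperative) [AND] = 0.04 × 0.26 = 0.010400
P(Signal drive inoperative) [OR] = 1 − (1−0.18) × (1−0.010400) × (1−0.23) = 0.375167
P(Power stage inoperative) [AND] = 0.23 × 0.17 × 0.36 × 0.35 = 0.004927
P(Vital path 2 unavailable) [OR] = 1 − (1−0.004927) × (1−0.25) = 0.253695
P(Rail signal shows false clear) [AND] = 0.030643 × 0.375167 × 0.253695 = 0.002917
Rounded to 4 decimal places: P(Rail signal shows false clear) ≈ 0.0029.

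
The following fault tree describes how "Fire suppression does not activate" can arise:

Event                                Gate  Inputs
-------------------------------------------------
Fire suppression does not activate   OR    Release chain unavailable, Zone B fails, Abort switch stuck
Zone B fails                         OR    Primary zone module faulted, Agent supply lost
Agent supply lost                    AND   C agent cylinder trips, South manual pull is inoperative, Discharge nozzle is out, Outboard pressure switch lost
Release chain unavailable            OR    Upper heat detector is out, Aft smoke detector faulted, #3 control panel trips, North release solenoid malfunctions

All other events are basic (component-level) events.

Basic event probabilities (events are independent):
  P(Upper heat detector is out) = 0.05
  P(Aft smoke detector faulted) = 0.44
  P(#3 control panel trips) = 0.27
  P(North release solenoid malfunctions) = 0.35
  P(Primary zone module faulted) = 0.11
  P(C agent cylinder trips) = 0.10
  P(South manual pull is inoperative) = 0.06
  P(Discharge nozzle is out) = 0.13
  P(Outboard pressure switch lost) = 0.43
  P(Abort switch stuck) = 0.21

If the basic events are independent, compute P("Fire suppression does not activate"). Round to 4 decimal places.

0.8226

P(Release chain unavailable) [OR] = 1 − (1−0.05) × (1−0.44) × (1−0.27) × (1−0.35) = 0.747566
P(Agent supply lost) [AND] = 0.10 × 0.06 × 0.13 × 0.43 = 0.000335
P(Zone B fails) [OR] = 1 − (1−0.11) × (1−0.000335) = 0.110298
P(Fire suppression does not activate) [OR] = 1 − (1−0.747566) × (1−0.110298) × (1−0.21) = 0.822573
Rounded to 4 decimal places: P(Fire suppression does not activate) ≈ 0.8226.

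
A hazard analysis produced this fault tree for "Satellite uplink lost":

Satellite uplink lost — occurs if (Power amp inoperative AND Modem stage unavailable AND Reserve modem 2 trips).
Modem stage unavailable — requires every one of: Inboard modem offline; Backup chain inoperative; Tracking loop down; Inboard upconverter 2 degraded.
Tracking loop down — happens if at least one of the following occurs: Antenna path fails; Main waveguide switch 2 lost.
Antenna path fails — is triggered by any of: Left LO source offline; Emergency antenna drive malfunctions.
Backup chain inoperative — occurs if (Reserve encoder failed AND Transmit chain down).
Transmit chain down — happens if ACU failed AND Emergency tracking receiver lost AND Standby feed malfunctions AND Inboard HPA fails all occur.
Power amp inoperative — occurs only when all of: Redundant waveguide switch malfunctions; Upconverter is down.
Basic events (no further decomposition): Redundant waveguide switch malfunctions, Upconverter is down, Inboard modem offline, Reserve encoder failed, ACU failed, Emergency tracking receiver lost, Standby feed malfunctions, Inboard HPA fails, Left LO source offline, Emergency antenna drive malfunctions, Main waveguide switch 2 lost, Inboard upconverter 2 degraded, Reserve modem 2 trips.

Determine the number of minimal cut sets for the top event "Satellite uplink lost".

3

Power amp inoperative [AND]: one cut set from each child combined → 1 × 1 = 1 cut set(s).
Transmit chain down [AND]: one cut set from each child combined → 1 × 1 × 1 × 1 = 1 cut set(s).
Backup chain inoperative [AND]: one cut set from each child combined → 1 × 1 = 1 cut set(s).
Antenna path fails [OR]: union of children's cut sets → 2 cut set(s).
Tracking loop down [OR]: union of children's cut sets → 3 cut set(s).
Modem stage unavailable [AND]: one cut set from each child combined → 1 × 1 × 3 × 1 = 3 cut set(s).
Satellite uplink lost [AND]: one cut set from each child combined → 1 × 3 × 1 = 3 cut set(s).
Minimal cut sets: {ACU failed, Emergency tracking receiver lost, Inboard HPA fails, Inboard modem offline, Inboard upconverter 2 degraded, Left LO source offline, Redundant waveguide switch malfunctions, Reserve encoder failed, Reserve modem 2 trips, Standby feed malfunctions, Upconverter is down}; {ACU failed, Emergency antenna drive malfunctions, Emergency tracking receiver lost, Inboard HPA fails, Inboard modem offline, Inboard upconverter 2 degraded, Redundant waveguide switch malfunctions, Reserve encoder failed, Reserve modem 2 trips, Standby feed malfunctions, Upconverter is down}; {ACU failed, Emergency tracking receiver lost, Inboard HPA fails, Inboard modem offline, Inboard upconverter 2 degraded, Main waveguide switch 2 lost, Redundant waveguide switch malfunctions, Reserve encoder failed, Reserve modem 2 trips, Standby feed malfunctions, Upconverter is down}.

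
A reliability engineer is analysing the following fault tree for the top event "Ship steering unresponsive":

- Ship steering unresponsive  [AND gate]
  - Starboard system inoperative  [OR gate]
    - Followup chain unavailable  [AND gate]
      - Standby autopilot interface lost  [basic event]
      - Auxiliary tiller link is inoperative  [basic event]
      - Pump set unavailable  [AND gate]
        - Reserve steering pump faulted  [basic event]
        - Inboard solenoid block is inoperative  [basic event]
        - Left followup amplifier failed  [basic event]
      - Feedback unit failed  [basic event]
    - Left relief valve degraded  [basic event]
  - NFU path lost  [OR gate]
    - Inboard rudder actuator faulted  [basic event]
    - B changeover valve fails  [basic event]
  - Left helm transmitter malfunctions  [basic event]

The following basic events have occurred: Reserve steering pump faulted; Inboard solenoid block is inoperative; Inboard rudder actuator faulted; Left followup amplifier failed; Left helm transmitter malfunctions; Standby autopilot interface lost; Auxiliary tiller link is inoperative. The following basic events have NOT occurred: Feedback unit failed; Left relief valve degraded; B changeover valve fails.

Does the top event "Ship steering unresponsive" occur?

Pump set unavailable [AND]: Reserve steering pump faulted=occurs, Inboard solenoid block is inoperative=occurs, Left followup amplifier failed=occurs → all inputs occur → occurs.
Followup chain unavailable [AND]: Standby autopilot interface lost=occurs, Auxiliary tiller link is inoperative=occurs, Pump set unavailable=occurs, Feedback unit failed=not → not all inputs occur → does not occur.
Starboard system inoperative [OR]: Followup chain unavailable=not, Left relief valve degraded=not → no input occurs → does not occur.
NFU path lost [OR]: Inboard rudder actuator faulted=occurs, B changeover valve fails=not → at least one input occurs → occurs.
Ship steering unresponsive [AND]: Starboard system inoperative=not, NFU path lost=occurs, Left helm transmitter malfunctions=occurs → not all inputs occur → does not occur.

No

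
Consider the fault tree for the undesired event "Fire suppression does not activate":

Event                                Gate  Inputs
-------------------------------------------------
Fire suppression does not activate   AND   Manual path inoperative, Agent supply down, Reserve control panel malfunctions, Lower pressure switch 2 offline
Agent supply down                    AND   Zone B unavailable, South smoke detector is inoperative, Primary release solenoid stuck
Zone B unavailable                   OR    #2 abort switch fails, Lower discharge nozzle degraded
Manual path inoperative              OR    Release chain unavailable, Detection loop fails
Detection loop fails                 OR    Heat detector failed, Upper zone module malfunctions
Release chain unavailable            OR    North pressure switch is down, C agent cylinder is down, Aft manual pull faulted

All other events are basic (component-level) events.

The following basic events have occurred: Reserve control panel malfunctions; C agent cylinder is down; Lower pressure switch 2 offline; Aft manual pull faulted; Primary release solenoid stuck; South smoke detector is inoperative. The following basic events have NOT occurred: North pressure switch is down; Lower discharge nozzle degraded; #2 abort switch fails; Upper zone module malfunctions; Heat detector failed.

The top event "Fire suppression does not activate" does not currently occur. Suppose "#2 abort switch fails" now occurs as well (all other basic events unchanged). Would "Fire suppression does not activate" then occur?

Counterfactual: set "#2 abort switch fails" to occurred.
Release chain unavailable [OR]: North pressure switch is down=not, C agent cylinder is down=occurs, Aft manual pull faulted=occurs → at least one input occurs → occurs.
Detection loop fails [OR]: Heat detector failed=not, Upper zone module malfunctions=not → no input occurs → does not occur.
Manual path inoperative [OR]: Release chain unavailable=occurs, Detection loop fails=not → at least one input occurs → occurs.
Zone B unavailable [OR]: #2 abort switch fails=occurs, Lower discharge nozzle degraded=not → at least one input occurs → occurs.
Agent supply down [AND]: Zone B unavailable=occurs, South smoke detector is inoperative=occurs, Primary release solenoid stuck=occurs → all inputs occur → occurs.
Fire suppression does not activate [AND]: Manual path inoperative=occurs, Agent supply down=occurs, Reserve control panel malfunctions=occurs, Lower pressure switch 2 offline=occurs → all inputs occur → occurs.

Yes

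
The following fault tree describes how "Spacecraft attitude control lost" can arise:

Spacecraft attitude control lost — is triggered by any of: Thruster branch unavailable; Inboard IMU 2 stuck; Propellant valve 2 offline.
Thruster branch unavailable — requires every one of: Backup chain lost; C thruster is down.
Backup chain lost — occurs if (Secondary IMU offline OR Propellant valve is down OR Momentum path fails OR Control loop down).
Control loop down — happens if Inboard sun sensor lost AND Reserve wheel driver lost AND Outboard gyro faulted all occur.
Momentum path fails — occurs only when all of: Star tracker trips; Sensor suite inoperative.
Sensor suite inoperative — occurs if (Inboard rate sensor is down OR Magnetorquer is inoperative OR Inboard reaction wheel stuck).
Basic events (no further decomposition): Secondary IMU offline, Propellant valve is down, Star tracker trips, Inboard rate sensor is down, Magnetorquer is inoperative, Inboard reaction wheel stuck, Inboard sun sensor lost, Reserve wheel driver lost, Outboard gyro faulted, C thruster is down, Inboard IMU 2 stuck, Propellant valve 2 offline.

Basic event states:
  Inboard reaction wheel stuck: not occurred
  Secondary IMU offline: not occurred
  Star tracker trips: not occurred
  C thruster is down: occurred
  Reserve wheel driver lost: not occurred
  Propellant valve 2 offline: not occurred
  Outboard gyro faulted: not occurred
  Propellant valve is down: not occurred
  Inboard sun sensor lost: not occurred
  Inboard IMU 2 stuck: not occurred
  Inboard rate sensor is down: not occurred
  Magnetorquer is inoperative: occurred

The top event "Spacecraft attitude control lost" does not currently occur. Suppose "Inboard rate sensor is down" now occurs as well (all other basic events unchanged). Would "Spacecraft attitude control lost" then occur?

No

Counterfactual: set "Inboard rate sensor is down" to occurred.
Sensor suite inoperative [OR]: Inboard rate sensor is down=occurs, Magnetorquer is inoperative=occurs, Inboard reaction wheel stuck=not → at least one input occurs → occurs.
Momentum path fails [AND]: Star tracker trips=not, Sensor suite inoperative=occurs → not all inputs occur → does not occur.
Control loop down [AND]: Inboard sun sensor lost=not, Reserve wheel driver lost=not, Outboard gyro faulted=not → not all inputs occur → does not occur.
Backup chain lost [OR]: Secondary IMU offline=not, Propellant valve is down=not, Momentum path fails=not, Control loop down=not → no input occurs → does not occur.
Thruster branch unavailable [AND]: Backup chain lost=not, C thruster is down=occurs → not all inputs occur → does not occur.
Spacecraft attitude control lost [OR]: Thruster branch unavailable=not, Inboard IMU 2 stuck=not, Propellant valve 2 offline=not → no input occurs → does not occur.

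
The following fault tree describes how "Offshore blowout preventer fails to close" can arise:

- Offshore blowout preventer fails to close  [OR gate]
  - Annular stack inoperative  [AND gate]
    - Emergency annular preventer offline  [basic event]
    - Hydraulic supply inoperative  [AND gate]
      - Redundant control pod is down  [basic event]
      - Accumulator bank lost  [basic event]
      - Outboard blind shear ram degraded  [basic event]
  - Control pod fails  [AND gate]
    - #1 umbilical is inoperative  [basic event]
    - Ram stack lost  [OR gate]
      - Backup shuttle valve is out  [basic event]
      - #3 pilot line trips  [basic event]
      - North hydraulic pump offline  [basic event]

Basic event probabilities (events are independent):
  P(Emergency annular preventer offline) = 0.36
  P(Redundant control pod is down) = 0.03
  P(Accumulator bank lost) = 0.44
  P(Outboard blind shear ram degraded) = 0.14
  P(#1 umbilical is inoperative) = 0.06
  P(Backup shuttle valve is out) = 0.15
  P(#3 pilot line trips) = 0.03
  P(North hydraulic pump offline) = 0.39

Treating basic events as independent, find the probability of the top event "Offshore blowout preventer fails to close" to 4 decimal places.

0.0305

P(Hydraulic supply inoperative) [AND] = 0.03 × 0.44 × 0.14 = 0.001848
P(Annular stack inoperative) [AND] = 0.36 × 0.001848 = 0.000665
P(Ram stack lost) [OR] = 1 − (1−0.15) × (1−0.03) × (1−0.39) = 0.497055
P(Control pod fails) [AND] = 0.06 × 0.497055 = 0.029823
P(Offshore blowout preventer fails to close) [OR] = 1 − (1−0.000665) × (1−0.029823) = 0.030468
Rounded to 4 decimal places: P(Offshore blowout preventer fails to close) ≈ 0.0305.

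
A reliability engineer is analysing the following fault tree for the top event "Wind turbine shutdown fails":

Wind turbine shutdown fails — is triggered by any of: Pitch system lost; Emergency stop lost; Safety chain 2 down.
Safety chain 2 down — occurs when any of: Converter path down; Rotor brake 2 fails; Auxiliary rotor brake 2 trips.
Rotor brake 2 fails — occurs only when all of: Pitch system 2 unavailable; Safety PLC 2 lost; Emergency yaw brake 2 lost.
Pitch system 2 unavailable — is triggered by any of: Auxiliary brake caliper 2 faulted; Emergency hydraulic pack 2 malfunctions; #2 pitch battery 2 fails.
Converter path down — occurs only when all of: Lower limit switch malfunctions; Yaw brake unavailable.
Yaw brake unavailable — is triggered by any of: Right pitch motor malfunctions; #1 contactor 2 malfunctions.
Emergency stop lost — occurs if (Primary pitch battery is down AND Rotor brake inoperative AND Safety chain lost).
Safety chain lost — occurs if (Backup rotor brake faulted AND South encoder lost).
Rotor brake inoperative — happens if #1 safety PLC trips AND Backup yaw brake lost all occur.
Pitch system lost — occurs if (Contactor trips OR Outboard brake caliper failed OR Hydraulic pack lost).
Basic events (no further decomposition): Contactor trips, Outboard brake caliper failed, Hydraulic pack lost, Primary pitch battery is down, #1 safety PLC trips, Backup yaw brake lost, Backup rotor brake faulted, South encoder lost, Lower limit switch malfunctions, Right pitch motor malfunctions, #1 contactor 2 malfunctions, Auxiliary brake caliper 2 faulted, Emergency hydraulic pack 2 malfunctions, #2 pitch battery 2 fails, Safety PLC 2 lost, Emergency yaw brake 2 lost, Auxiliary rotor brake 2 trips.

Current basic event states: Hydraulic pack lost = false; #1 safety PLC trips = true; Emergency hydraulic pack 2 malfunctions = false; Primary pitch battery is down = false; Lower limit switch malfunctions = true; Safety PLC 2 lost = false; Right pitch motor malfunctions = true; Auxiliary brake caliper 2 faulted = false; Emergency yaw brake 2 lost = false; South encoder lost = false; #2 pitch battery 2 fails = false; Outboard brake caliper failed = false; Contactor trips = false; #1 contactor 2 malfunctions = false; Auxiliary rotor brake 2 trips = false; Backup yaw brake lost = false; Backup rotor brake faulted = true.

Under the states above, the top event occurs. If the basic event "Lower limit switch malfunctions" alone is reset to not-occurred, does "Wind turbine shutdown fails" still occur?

No

Counterfactual: set "Lower limit switch malfunctions" to not occurred.
Pitch system lost [OR]: Contactor trips=not, Outboard brake caliper failed=not, Hydraulic pack lost=not → no input occurs → does not occur.
Rotor brake inoperative [AND]: #1 safety PLC trips=occurs, Backup yaw brake lost=not → not all inputs occur → does not occur.
Safety chain lost [AND]: Backup rotor brake faulted=occurs, South encoder lost=not → not all inputs occur → does not occur.
Emergency stop lost [AND]: Primary pitch battery is down=not, Rotor brake inoperative=not, Safety chain lost=not → not all inputs occur → does not occur.
Yaw brake unavailable [OR]: Right pitch motor malfunctions=occurs, #1 contactor 2 malfunctions=not → at least one input occurs → occurs.
Converter path down [AND]: Lower limit switch malfunctions=not, Yaw brake unavailable=occurs → not all inputs occur → does not occur.
Pitch system 2 unavailable [OR]: Auxiliary brake caliper 2 faulted=not, Emergency hydraulic pack 2 malfunctions=not, #2 pitch battery 2 fails=not → no input occurs → does not occur.
Rotor brake 2 fails [AND]: Pitch system 2 unavailable=not, Safety PLC 2 lost=not, Emergency yaw brake 2 lost=not → not all inputs occur → does not occur.
Safety chain 2 down [OR]: Converter path down=not, Rotor brake 2 fails=not, Auxiliary rotor brake 2 trips=not → no input occurs → does not occur.
Wind turbine shutdown fails [OR]: Pitch system lost=not, Emergency stop lost=not, Safety chain 2 down=not → no input occurs → does not occur.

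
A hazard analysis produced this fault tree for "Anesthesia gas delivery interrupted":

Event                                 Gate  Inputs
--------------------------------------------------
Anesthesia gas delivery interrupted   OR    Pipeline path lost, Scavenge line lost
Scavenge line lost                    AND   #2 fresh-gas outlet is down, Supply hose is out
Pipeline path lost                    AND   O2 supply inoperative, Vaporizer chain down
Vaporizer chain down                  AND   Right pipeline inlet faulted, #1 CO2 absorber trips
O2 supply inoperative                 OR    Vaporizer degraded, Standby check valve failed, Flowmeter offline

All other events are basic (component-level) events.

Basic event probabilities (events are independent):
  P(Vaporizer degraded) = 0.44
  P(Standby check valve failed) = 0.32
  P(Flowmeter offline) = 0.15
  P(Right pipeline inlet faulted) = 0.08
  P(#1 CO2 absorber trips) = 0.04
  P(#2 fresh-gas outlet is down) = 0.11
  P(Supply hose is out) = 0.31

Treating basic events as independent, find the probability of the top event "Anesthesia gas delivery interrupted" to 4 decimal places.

0.0362

P(O2 supply inoperative) [OR] = 1 − (1−0.44) × (1−0.32) × (1−0.15) = 0.676320
P(Vaporizer chain down) [AND] = 0.08 × 0.04 = 0.003200
P(Pipeline path lost) [AND] = 0.676320 × 0.003200 = 0.002164
P(Scavenge line lost) [AND] = 0.11 × 0.31 = 0.034100
P(Anesthesia gas delivery interrupted) [OR] = 1 − (1−0.002164) × (1−0.034100) = 0.036190
Rounded to 4 decimal places: P(Anesthesia gas delivery interrupted) ≈ 0.0362.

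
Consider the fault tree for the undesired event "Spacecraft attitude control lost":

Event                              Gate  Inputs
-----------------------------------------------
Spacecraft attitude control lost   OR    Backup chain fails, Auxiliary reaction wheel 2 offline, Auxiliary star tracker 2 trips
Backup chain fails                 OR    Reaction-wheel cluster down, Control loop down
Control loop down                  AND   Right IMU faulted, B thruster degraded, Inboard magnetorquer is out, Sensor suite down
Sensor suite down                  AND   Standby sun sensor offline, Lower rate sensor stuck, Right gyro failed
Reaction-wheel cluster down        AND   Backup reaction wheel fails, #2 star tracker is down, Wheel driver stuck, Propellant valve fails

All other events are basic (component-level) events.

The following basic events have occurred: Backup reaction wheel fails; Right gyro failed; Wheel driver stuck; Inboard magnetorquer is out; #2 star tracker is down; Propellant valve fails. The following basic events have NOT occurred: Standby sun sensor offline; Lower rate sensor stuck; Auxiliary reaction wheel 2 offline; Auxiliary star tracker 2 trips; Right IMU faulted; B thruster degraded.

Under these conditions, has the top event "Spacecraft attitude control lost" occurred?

Yes

Reaction-wheel cluster down [AND]: Backup reaction wheel fails=occurs, #2 star tracker is down=occurs, Wheel driver stuck=occurs, Propellant valve fails=occurs → all inputs occur → occurs.
Sensor suite down [AND]: Standby sun sensor offline=not, Lower rate sensor stuck=not, Right gyro failed=occurs → not all inputs occur → does not occur.
Control loop down [AND]: Right IMU faulted=not, B thruster degraded=not, Inboard magnetorquer is out=occurs, Sensor suite down=not → not all inputs occur → does not occur.
Backup chain fails [OR]: Reaction-wheel cluster down=occurs, Control loop down=not → at least one input occurs → occurs.
Spacecraft attitude control lost [OR]: Backup chain fails=occurs, Auxiliary reaction wheel 2 offline=not, Auxiliary star tracker 2 trips=not → at least one input occurs → occurs.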